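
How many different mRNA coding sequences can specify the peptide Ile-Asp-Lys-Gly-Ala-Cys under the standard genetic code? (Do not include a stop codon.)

Ile: 3 codons.
Asp: 2 codons.
Lys: 2 codons.
Gly: 4 codons.
Ala: 4 codons.
Cys: 2 codons.
3 × 2 × 2 × 4 × 4 × 2 = 384.

384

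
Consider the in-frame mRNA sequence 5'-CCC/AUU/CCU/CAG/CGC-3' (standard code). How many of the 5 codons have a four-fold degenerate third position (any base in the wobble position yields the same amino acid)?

3

Codon 1 CCC (Pro): third position 4-fold.
Codon 2 AUU (Ile): third position 3-fold.
Codon 3 CCU (Pro): third position 4-fold.
Codon 4 CAG (Gln): third position 2-fold.
Codon 5 CGC (Arg): third position 4-fold.
Four-fold degenerate third positions: 3.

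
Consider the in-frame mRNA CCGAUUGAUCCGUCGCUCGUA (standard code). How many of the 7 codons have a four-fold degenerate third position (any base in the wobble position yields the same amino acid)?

Codon 1 CCG (Pro): third position 4-fold.
Codon 2 AUU (Ile): third position 3-fold.
Codon 3 GAU (Asp): third position 2-fold.
Codon 4 CCG (Pro): third position 4-fold.
Codon 5 UCG (Ser): third position 4-fold.
Codon 6 CUC (Leu): third position 4-fold.
Codon 7 GUA (Val): third position 4-fold.
Four-fold degenerate third positions: 5.

5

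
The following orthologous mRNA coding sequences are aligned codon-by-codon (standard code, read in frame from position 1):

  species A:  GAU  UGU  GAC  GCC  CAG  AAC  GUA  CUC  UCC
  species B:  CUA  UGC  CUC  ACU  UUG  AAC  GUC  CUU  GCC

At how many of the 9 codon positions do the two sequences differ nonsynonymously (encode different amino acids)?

5

Codon 1: GAU Asp / CUA Leu — nonsynonymous.
Codon 2: UGU Cys / UGC Cys — synonymous.
Codon 3: GAC Asp / CUC Leu — nonsynonymous.
Codon 4: GCC Ala / ACU Thr — nonsynonymous.
Codon 5: CAG Gln / UUG Leu — nonsynonymous.
Codon 6: AAC Asn / AAC Asn — identical.
Codon 7: GUA Val / GUC Val — synonymous.
Codon 8: CUC Leu / CUU Leu — synonymous.
Codon 9: UCC Ser / GCC Ala — nonsynonymous.
Nonsynonymous differences: 5.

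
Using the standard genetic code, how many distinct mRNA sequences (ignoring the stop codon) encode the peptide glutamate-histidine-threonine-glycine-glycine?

256

Glu: 2 codons.
His: 2 codons.
Thr: 4 codons.
Gly: 4 codons.
Gly: 4 codons.
2 × 2 × 4 × 4 × 4 = 256.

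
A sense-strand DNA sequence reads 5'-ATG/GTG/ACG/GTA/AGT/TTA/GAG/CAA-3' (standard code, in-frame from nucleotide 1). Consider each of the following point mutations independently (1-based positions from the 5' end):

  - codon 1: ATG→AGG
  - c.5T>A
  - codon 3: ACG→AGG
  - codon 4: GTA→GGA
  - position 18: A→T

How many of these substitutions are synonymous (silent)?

Codon 1: ATG (Met) → AGG (Arg) — missense.
Codon 2: GTG (Val) → GAG (Glu) — missense.
Codon 3: ACG (Thr) → AGG (Arg) — missense.
Codon 4: GTA (Val) → GGA (Gly) — missense.
Codon 6: TTA (Leu) → TTT (Phe) — missense.
Synonymous: 0 of 5.

0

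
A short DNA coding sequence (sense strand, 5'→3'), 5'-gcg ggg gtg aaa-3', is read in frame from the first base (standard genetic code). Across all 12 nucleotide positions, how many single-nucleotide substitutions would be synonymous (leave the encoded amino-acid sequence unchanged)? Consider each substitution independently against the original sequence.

10

Codon 1 (GCG, Ala): 3 synonymous substitutions.
Codon 2 (GGG, Gly): 3 synonymous substitutions.
Codon 3 (GTG, Val): 3 synonymous substitutions.
Codon 4 (AAA, Lys): 1 synonymous substitution.
Total: 3 + 3 + 3 + 1 = 10.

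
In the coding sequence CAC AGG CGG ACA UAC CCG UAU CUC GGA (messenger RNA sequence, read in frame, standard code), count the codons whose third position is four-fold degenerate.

5

Codon 1 CAC (His): third position 2-fold.
Codon 2 AGG (Arg): third position 2-fold.
Codon 3 CGG (Arg): third position 4-fold.
Codon 4 ACA (Thr): third position 4-fold.
Codon 5 UAC (Tyr): third position 2-fold.
Codon 6 CCG (Pro): third position 4-fold.
Codon 7 UAU (Tyr): third position 2-fold.
Codon 8 CUC (Leu): third position 4-fold.
Codon 9 GGA (Gly): third position 4-fold.
Four-fold degenerate third positions: 5.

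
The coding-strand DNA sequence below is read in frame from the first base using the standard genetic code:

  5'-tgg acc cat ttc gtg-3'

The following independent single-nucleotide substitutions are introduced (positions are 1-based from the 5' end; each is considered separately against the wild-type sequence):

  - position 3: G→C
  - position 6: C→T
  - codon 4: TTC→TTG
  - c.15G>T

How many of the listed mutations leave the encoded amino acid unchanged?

2

Codon 1: TGG (Trp) → TGC (Cys) — missense.
Codon 2: ACC (Thr) → ACT (Thr) — synonymous.
Codon 4: TTC (Phe) → TTG (Leu) — missense.
Codon 5: GTG (Val) → GTT (Val) — synonymous.
Synonymous: 2 of 4.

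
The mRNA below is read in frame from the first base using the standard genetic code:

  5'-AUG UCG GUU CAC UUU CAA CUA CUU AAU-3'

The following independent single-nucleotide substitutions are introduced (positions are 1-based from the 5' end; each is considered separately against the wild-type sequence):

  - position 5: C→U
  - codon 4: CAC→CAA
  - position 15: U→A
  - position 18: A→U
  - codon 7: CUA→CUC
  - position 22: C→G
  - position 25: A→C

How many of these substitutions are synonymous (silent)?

1

Codon 2: UCG (Ser) → UUG (Leu) — missense.
Codon 4: CAC (His) → CAA (Gln) — missense.
Codon 5: UUU (Phe) → UUA (Leu) — missense.
Codon 6: CAA (Gln) → CAU (His) — missense.
Codon 7: CUA (Leu) → CUC (Leu) — synonymous.
Codon 8: CUU (Leu) → GUU (Val) — missense.
Codon 9: AAU (Asn) → CAU (His) — missense.
Synonymous: 1 of 7.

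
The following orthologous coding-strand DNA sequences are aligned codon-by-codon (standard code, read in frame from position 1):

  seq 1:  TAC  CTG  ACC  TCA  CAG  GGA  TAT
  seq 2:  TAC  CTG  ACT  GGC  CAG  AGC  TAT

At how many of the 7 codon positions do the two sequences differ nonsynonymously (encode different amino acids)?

Codon 1: TAC Tyr / TAC Tyr — identical.
Codon 2: CTG Leu / CTG Leu — identical.
Codon 3: ACC Thr / ACT Thr — synonymous.
Codon 4: TCA Ser / GGC Gly — nonsynonymous.
Codon 5: CAG Gln / CAG Gln — identical.
Codon 6: GGA Gly / AGC Ser — nonsynonymous.
Codon 7: TAT Tyr / TAT Tyr — identical.
Nonsynonymous differences: 2.

2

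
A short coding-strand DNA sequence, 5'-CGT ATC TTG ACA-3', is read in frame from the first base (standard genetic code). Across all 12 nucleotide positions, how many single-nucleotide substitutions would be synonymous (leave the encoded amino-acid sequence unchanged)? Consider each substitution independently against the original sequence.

Codon 1 (CGT, Arg): 3 synonymous substitutions.
Codon 2 (ATC, Ile): 2 synonymous substitutions.
Codon 3 (TTG, Leu): 2 synonymous substitutions.
Codon 4 (ACA, Thr): 3 synonymous substitutions.
Total: 3 + 2 + 2 + 3 = 10.

10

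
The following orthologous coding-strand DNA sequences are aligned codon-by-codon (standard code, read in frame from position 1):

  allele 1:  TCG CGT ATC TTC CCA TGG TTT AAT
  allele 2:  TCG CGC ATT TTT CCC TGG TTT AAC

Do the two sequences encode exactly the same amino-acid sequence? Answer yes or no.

Codon 1: TCG Ser / TCG Ser — identical.
Codon 2: CGT Arg / CGC Arg — synonymous.
Codon 3: ATC Ile / ATT Ile — synonymous.
Codon 4: TTC Phe / TTT Phe — synonymous.
Codon 5: CCA Pro / CCC Pro — synonymous.
Codon 6: TGG Trp / TGG Trp — identical.
Codon 7: TTT Phe / TTT Phe — identical.
Codon 8: AAT Asn / AAC Asn — synonymous.
Nonsynonymous differences: 0 → same protein.

yes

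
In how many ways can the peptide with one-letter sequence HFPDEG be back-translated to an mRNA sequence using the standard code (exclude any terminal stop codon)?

His: 2 codons.
Phe: 2 codons.
Pro: 4 codons.
Asp: 2 codons.
Glu: 2 codons.
Gly: 4 codons.
2 × 2 × 4 × 2 × 2 × 4 = 256.

256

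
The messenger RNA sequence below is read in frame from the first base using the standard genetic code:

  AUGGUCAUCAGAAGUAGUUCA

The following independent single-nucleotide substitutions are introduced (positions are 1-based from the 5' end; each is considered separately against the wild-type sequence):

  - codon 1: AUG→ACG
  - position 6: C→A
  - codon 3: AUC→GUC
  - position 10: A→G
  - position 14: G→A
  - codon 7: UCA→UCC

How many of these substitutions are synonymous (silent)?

Codon 1: AUG (Met) → ACG (Thr) — missense.
Codon 2: GUC (Val) → GUA (Val) — synonymous.
Codon 3: AUC (Ile) → GUC (Val) — missense.
Codon 4: AGA (Arg) → GGA (Gly) — missense.
Codon 5: AGU (Ser) → AAU (Asn) — missense.
Codon 7: UCA (Ser) → UCC (Ser) — synonymous.
Synonymous: 2 of 6.

2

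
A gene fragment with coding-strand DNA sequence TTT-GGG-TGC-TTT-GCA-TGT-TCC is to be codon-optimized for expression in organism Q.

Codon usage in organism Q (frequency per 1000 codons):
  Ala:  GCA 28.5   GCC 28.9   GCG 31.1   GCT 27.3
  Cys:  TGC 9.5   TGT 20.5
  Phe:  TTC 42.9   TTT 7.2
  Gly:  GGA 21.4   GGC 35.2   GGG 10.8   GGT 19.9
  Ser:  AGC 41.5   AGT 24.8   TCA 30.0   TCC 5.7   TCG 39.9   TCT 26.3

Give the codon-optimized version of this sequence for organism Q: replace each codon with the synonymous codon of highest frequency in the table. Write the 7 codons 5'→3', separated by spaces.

TTC GGC TGT TTC GCG TGT AGC

Codon 1 (Phe): best is TTC at 42.9.
Codon 2 (Gly): best is GGC at 35.2.
Codon 3 (Cys): best is TGT at 20.5.
Codon 4 (Phe): best is TTC at 42.9.
Codon 5 (Ala): best is GCG at 31.1.
Codon 6 (Cys): best is TGT at 20.5.
Codon 7 (Ser): best is AGC at 41.5.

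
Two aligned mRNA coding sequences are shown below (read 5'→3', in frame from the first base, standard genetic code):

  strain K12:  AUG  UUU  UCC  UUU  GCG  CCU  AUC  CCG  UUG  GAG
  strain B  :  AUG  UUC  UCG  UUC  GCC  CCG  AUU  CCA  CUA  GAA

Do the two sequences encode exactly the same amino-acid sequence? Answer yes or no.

Codon 1: AUG Met / AUG Met — identical.
Codon 2: UUU Phe / UUC Phe — synonymous.
Codon 3: UCC Ser / UCG Ser — synonymous.
Codon 4: UUU Phe / UUC Phe — synonymous.
Codon 5: GCG Ala / GCC Ala — synonymous.
Codon 6: CCU Pro / CCG Pro — synonymous.
Codon 7: AUC Ile / AUU Ile — synonymous.
Codon 8: CCG Pro / CCA Pro — synonymous.
Codon 9: UUG Leu / CUA Leu — synonymous.
Codon 10: GAG Glu / GAA Glu — synonymous.
Nonsynonymous differences: 0 → same protein.

yes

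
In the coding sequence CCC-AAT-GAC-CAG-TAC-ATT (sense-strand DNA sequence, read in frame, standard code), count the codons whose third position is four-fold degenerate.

1

Codon 1 CCC (Pro): third position 4-fold.
Codon 2 AAT (Asn): third position 2-fold.
Codon 3 GAC (Asp): third position 2-fold.
Codon 4 CAG (Gln): third position 2-fold.
Codon 5 TAC (Tyr): third position 2-fold.
Codon 6 ATT (Ile): third position 3-fold.
Four-fold degenerate third positions: 1.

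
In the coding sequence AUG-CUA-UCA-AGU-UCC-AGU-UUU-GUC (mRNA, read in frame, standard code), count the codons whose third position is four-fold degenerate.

4

Codon 1 AUG (Met): third position 1-fold.
Codon 2 CUA (Leu): third position 4-fold.
Codon 3 UCA (Ser): third position 4-fold.
Codon 4 AGU (Ser): third position 2-fold.
Codon 5 UCC (Ser): third position 4-fold.
Codon 6 AGU (Ser): third position 2-fold.
Codon 7 UUU (Phe): third position 2-fold.
Codon 8 GUC (Val): third position 4-fold.
Four-fold degenerate third positions: 4.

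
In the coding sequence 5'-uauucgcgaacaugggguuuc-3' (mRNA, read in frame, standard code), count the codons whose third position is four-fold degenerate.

Codon 1 UAU (Tyr): third position 2-fold.
Codon 2 UCG (Ser): third position 4-fold.
Codon 3 CGA (Arg): third position 4-fold.
Codon 4 ACA (Thr): third position 4-fold.
Codon 5 UGG (Trp): third position 1-fold.
Codon 6 GGU (Gly): third position 4-fold.
Codon 7 UUC (Phe): third position 2-fold.
Four-fold degenerate third positions: 4.

4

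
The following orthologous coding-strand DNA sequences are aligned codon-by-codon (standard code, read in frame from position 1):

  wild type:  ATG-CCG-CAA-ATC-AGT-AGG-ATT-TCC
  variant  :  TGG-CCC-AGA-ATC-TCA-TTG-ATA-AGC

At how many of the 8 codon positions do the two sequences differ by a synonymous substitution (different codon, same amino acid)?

Codon 1: ATG Met / TGG Trp — nonsynonymous.
Codon 2: CCG Pro / CCC Pro — synonymous.
Codon 3: CAA Gln / AGA Arg — nonsynonymous.
Codon 4: ATC Ile / ATC Ile — identical.
Codon 5: AGT Ser / TCA Ser — synonymous.
Codon 6: AGG Arg / TTG Leu — nonsynonymous.
Codon 7: ATT Ile / ATA Ile — synonymous.
Codon 8: TCC Ser / AGC Ser — synonymous.
Synonymous differences: 4.

4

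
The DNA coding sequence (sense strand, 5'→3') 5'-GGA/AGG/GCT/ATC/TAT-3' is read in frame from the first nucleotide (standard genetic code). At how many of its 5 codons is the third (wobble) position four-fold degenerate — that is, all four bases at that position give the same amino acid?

2

Codon 1 GGA (Gly): third position 4-fold.
Codon 2 AGG (Arg): third position 2-fold.
Codon 3 GCT (Ala): third position 4-fold.
Codon 4 ATC (Ile): third position 3-fold.
Codon 5 TAT (Tyr): third position 2-fold.
Four-fold degenerate third positions: 2.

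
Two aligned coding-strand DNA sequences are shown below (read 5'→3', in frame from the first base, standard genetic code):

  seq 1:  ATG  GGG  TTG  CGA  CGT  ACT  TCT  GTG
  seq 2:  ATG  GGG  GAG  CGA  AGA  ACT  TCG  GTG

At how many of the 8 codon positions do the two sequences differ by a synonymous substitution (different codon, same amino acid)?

Codon 1: ATG Met / ATG Met — identical.
Codon 2: GGG Gly / GGG Gly — identical.
Codon 3: TTG Leu / GAG Glu — nonsynonymous.
Codon 4: CGA Arg / CGA Arg — identical.
Codon 5: CGT Arg / AGA Arg — synonymous.
Codon 6: ACT Thr / ACT Thr — identical.
Codon 7: TCT Ser / TCG Ser — synonymous.
Codon 8: GTG Val / GTG Val — identical.
Synonymous differences: 2.

2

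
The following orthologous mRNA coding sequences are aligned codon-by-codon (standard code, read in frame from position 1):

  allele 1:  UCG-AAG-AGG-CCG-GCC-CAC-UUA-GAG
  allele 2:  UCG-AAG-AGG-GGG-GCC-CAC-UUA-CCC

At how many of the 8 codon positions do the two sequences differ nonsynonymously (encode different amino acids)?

Codon 1: UCG Ser / UCG Ser — identical.
Codon 2: AAG Lys / AAG Lys — identical.
Codon 3: AGG Arg / AGG Arg — identical.
Codon 4: CCG Pro / GGG Gly — nonsynonymous.
Codon 5: GCC Ala / GCC Ala — identical.
Codon 6: CAC His / CAC His — identical.
Codon 7: UUA Leu / UUA Leu — identical.
Codon 8: GAG Glu / CCC Pro — nonsynonymous.
Nonsynonymous differences: 2.

2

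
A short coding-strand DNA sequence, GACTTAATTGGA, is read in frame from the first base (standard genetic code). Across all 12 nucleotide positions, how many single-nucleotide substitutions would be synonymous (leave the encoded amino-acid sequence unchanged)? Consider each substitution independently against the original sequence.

Codon 1 (GAC, Asp): 1 synonymous substitution.
Codon 2 (TTA, Leu): 2 synonymous substitutions.
Codon 3 (ATT, Ile): 2 synonymous substitutions.
Codon 4 (GGA, Gly): 3 synonymous substitutions.
Total: 1 + 2 + 2 + 3 = 8.

8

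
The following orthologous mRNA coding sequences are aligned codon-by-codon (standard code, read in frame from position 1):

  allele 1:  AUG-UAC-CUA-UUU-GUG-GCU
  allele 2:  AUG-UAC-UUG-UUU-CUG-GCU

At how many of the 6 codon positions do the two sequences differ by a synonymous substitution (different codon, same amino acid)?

1

Codon 1: AUG Met / AUG Met — identical.
Codon 2: UAC Tyr / UAC Tyr — identical.
Codon 3: CUA Leu / UUG Leu — synonymous.
Codon 4: UUU Phe / UUU Phe — identical.
Codon 5: GUG Val / CUG Leu — nonsynonymous.
Codon 6: GCU Ala / GCU Ala — identical.
Synonymous differences: 1.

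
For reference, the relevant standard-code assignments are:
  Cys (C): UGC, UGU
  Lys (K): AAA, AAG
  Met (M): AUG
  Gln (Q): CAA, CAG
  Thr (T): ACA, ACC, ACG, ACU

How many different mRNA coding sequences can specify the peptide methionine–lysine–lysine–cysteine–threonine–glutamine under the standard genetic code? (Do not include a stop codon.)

Met: 1 codon.
Lys: 2 codons.
Lys: 2 codons.
Cys: 2 codons.
Thr: 4 codons.
Gln: 2 codons.
1 × 2 × 2 × 2 × 4 × 2 = 64.

64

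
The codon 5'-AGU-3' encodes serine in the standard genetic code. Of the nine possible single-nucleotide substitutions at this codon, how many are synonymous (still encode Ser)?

1

Position 1: none → 0 synonymous.
Position 2: none → 0 synonymous.
Position 3: AGC → 1 synonymous.
Total: 0 + 0 + 1 = 1.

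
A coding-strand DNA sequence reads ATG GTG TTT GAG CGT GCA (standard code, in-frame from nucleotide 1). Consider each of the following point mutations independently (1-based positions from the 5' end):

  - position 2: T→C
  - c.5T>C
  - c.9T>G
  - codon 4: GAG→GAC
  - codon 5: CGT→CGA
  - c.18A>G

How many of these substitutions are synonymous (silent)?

2

Codon 1: ATG (Met) → ACG (Thr) — missense.
Codon 2: GTG (Val) → GCG (Ala) — missense.
Codon 3: TTT (Phe) → TTG (Leu) — missense.
Codon 4: GAG (Glu) → GAC (Asp) — missense.
Codon 5: CGT (Arg) → CGA (Arg) — synonymous.
Codon 6: GCA (Ala) → GCG (Ala) — synonymous.
Synonymous: 2 of 6.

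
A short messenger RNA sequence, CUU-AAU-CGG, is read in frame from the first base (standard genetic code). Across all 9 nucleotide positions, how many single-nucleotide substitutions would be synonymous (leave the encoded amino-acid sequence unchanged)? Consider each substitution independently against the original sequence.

Codon 1 (CUU, Leu): 3 synonymous substitutions.
Codon 2 (AAU, Asn): 1 synonymous substitution.
Codon 3 (CGG, Arg): 4 synonymous substitutions.
Total: 3 + 1 + 4 = 8.

8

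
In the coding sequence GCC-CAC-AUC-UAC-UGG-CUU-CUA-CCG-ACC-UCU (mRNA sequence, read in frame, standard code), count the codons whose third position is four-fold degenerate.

6

Codon 1 GCC (Ala): third position 4-fold.
Codon 2 CAC (His): third position 2-fold.
Codon 3 AUC (Ile): third position 3-fold.
Codon 4 UAC (Tyr): third position 2-fold.
Codon 5 UGG (Trp): third position 1-fold.
Codon 6 CUU (Leu): third position 4-fold.
Codon 7 CUA (Leu): third position 4-fold.
Codon 8 CCG (Pro): third position 4-fold.
Codon 9 ACC (Thr): third position 4-fold.
Codon 10 UCU (Ser): third position 4-fold.
Four-fold degenerate third positions: 6.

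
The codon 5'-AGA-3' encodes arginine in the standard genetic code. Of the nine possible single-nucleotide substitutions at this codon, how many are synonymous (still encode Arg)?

2

Position 1: CGA → 1 synonymous.
Position 2: none → 0 synonymous.
Position 3: AGG → 1 synonymous.
Total: 1 + 0 + 1 = 2.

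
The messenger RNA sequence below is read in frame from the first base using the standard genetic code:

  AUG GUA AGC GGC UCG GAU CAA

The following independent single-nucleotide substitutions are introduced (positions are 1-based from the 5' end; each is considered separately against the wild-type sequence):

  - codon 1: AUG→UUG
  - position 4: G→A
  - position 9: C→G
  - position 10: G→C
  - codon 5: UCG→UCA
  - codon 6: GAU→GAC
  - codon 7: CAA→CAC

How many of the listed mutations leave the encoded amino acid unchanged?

2

Codon 1: AUG (Met) → UUG (Leu) — missense.
Codon 2: GUA (Val) → AUA (Ile) — missense.
Codon 3: AGC (Ser) → AGG (Arg) — missense.
Codon 4: GGC (Gly) → CGC (Arg) — missense.
Codon 5: UCG (Ser) → UCA (Ser) — synonymous.
Codon 6: GAU (Asp) → GAC (Asp) — synonymous.
Codon 7: CAA (Gln) → CAC (His) — missense.
Synonymous: 2 of 7.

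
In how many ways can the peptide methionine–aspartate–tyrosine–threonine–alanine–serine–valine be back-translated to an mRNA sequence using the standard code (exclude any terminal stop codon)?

1536

Met: 1 codon.
Asp: 2 codons.
Tyr: 2 codons.
Thr: 4 codons.
Ala: 4 codons.
Ser: 6 codons.
Val: 4 codons.
1 × 2 × 2 × 4 × 4 × 6 × 4 = 1536.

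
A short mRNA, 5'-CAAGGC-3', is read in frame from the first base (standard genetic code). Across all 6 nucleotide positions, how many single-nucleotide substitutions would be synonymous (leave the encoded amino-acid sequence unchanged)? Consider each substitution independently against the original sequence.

4

Codon 1 (CAA, Gln): 1 synonymous substitution.
Codon 2 (GGC, Gly): 3 synonymous substitutions.
Total: 1 + 3 = 4.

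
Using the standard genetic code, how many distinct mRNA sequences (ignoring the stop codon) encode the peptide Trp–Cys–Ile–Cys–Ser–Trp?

Trp: 1 codon.
Cys: 2 codons.
Ile: 3 codons.
Cys: 2 codons.
Ser: 6 codons.
Trp: 1 codon.
1 × 2 × 3 × 2 × 6 × 1 = 72.

72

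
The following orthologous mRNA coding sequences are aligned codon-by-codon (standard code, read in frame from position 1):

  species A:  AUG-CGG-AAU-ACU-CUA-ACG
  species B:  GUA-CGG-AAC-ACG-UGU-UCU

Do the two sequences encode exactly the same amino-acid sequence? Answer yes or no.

Codon 1: AUG Met / GUA Val — nonsynonymous.
Codon 2: CGG Arg / CGG Arg — identical.
Codon 3: AAU Asn / AAC Asn — synonymous.
Codon 4: ACU Thr / ACG Thr — synonymous.
Codon 5: CUA Leu / UGU Cys — nonsynonymous.
Codon 6: ACG Thr / UCU Ser — nonsynonymous.
Nonsynonymous differences: 3 → different protein.

no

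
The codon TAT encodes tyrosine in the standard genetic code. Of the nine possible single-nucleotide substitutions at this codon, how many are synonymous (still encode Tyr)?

Position 1: none → 0 synonymous.
Position 2: none → 0 synonymous.
Position 3: TAC → 1 synonymous.
Total: 0 + 0 + 1 = 1.

1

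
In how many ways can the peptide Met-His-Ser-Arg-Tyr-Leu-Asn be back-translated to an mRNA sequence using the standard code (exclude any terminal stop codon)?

Met: 1 codon.
His: 2 codons.
Ser: 6 codons.
Arg: 6 codons.
Tyr: 2 codons.
Leu: 6 codons.
Asn: 2 codons.
1 × 2 × 6 × 6 × 2 × 6 × 2 = 1728.

1728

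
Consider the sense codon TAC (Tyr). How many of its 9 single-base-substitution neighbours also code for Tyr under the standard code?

1

Position 1: none → 0 synonymous.
Position 2: none → 0 synonymous.
Position 3: TAT → 1 synonymous.
Total: 0 + 0 + 1 = 1.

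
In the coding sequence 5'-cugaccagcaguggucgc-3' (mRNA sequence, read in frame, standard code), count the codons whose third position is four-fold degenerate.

4

Codon 1 CUG (Leu): third position 4-fold.
Codon 2 ACC (Thr): third position 4-fold.
Codon 3 AGC (Ser): third position 2-fold.
Codon 4 AGU (Ser): third position 2-fold.
Codon 5 GGU (Gly): third position 4-fold.
Codon 6 CGC (Arg): third position 4-fold.
Four-fold degenerate third positions: 4.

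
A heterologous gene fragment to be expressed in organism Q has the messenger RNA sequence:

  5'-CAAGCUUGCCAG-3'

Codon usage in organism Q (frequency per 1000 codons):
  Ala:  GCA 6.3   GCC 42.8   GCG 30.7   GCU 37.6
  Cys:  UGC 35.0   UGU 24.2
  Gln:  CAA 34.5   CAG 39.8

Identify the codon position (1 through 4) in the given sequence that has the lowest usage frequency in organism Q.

Codon 1 CAA (Gln): 34.5 per 1000.
Codon 2 GCU (Ala): 37.6 per 1000.
Codon 3 UGC (Cys): 35.0 per 1000.
Codon 4 CAG (Gln): 39.8 per 1000.
Lowest frequency is 34.5 at codon 1.

1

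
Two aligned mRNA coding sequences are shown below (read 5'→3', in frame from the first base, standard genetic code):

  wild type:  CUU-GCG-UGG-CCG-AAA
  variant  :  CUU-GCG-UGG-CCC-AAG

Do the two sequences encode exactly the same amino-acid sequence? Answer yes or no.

Codon 1: CUU Leu / CUU Leu — identical.
Codon 2: GCG Ala / GCG Ala — identical.
Codon 3: UGG Trp / UGG Trp — identical.
Codon 4: CCG Pro / CCC Pro — synonymous.
Codon 5: AAA Lys / AAG Lys — synonymous.
Nonsynonymous differences: 0 → same protein.

yes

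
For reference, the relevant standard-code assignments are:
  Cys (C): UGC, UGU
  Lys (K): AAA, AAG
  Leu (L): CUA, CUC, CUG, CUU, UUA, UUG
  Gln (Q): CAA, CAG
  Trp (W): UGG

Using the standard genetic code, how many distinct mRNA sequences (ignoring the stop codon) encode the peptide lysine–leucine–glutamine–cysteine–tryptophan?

Lys: 2 codons.
Leu: 6 codons.
Gln: 2 codons.
Cys: 2 codons.
Trp: 1 codon.
2 × 6 × 2 × 2 × 1 = 48.

48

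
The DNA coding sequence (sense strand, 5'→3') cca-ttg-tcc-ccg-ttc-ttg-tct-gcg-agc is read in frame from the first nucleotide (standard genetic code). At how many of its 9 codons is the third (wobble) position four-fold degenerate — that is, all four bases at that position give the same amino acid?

Codon 1 CCA (Pro): third position 4-fold.
Codon 2 TTG (Leu): third position 2-fold.
Codon 3 TCC (Ser): third position 4-fold.
Codon 4 CCG (Pro): third position 4-fold.
Codon 5 TTC (Phe): third position 2-fold.
Codon 6 TTG (Leu): third position 2-fold.
Codon 7 TCT (Ser): third position 4-fold.
Codon 8 GCG (Ala): third position 4-fold.
Codon 9 AGC (Ser): third position 2-fold.
Four-fold degenerate third positions: 5.

5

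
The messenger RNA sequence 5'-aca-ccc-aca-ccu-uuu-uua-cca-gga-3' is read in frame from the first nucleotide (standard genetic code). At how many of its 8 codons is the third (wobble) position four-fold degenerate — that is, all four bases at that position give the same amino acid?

6

Codon 1 ACA (Thr): third position 4-fold.
Codon 2 CCC (Pro): third position 4-fold.
Codon 3 ACA (Thr): third position 4-fold.
Codon 4 CCU (Pro): third position 4-fold.
Codon 5 UUU (Phe): third position 2-fold.
Codon 6 UUA (Leu): third position 2-fold.
Codon 7 CCA (Pro): third position 4-fold.
Codon 8 GGA (Gly): third position 4-fold.
Four-fold degenerate third positions: 6.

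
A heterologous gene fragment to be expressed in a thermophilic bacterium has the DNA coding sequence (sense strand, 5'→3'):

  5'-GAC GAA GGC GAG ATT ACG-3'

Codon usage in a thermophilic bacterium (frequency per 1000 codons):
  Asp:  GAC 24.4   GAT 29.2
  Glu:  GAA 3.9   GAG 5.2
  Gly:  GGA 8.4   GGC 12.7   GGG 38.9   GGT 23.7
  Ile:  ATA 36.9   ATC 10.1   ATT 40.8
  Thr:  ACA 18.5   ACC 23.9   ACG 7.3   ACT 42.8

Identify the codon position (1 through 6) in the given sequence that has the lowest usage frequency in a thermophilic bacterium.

Codon 1 GAC (Asp): 24.4 per 1000.
Codon 2 GAA (Glu): 3.9 per 1000.
Codon 3 GGC (Gly): 12.7 per 1000.
Codon 4 GAG (Glu): 5.2 per 1000.
Codon 5 ATT (Ile): 40.8 per 1000.
Codon 6 ACG (Thr): 7.3 per 1000.
Lowest frequency is 3.9 at codon 2.

2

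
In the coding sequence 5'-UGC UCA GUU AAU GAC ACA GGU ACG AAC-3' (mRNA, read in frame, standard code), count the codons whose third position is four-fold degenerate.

5

Codon 1 UGC (Cys): third position 2-fold.
Codon 2 UCA (Ser): third position 4-fold.
Codon 3 GUU (Val): third position 4-fold.
Codon 4 AAU (Asn): third position 2-fold.
Codon 5 GAC (Asp): third position 2-fold.
Codon 6 ACA (Thr): third position 4-fold.
Codon 7 GGU (Gly): third position 4-fold.
Codon 8 ACG (Thr): third position 4-fold.
Codon 9 AAC (Asn): third position 2-fold.
Four-fold degenerate third positions: 5.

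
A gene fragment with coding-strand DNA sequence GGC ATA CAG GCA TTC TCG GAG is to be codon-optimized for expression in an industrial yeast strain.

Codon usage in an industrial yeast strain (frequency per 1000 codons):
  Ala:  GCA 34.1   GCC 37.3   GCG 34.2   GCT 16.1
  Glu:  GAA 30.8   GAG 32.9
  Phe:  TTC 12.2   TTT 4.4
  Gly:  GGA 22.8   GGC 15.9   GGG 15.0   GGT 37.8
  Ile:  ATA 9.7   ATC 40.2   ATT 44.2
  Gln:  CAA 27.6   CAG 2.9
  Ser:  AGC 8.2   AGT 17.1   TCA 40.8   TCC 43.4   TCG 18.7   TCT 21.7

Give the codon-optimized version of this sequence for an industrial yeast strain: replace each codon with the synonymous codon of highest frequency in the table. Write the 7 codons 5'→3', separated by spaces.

GGT ATT CAA GCC TTC TCC GAG

Codon 1 (Gly): best is GGT at 37.8.
Codon 2 (Ile): best is ATT at 44.2.
Codon 3 (Gln): best is CAA at 27.6.
Codon 4 (Ala): best is GCC at 37.3.
Codon 5 (Phe): best is TTC at 12.2.
Codon 6 (Ser): best is TCC at 43.4.
Codon 7 (Glu): best is GAG at 32.9.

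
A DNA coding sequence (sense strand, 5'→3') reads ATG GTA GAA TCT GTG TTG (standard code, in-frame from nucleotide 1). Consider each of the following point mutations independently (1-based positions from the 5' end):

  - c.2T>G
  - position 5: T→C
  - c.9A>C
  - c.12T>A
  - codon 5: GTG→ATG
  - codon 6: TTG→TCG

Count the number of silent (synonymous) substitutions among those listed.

1

Codon 1: ATG (Met) → AGG (Arg) — missense.
Codon 2: GTA (Val) → GCA (Ala) — missense.
Codon 3: GAA (Glu) → GAC (Asp) — missense.
Codon 4: TCT (Ser) → TCA (Ser) — synonymous.
Codon 5: GTG (Val) → ATG (Met) — missense.
Codon 6: TTG (Leu) → TCG (Ser) — missense.
Synonymous: 1 of 6.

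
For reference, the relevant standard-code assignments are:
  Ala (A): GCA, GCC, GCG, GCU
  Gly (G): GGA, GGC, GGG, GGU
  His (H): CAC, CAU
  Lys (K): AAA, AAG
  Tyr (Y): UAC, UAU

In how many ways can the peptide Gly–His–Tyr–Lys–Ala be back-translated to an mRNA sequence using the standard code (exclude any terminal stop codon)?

Gly: 4 codons.
His: 2 codons.
Tyr: 2 codons.
Lys: 2 codons.
Ala: 4 codons.
4 × 2 × 2 × 2 × 4 = 128.

128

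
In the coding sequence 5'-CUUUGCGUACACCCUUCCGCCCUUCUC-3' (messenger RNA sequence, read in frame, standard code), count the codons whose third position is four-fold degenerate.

7

Codon 1 CUU (Leu): third position 4-fold.
Codon 2 UGC (Cys): third position 2-fold.
Codon 3 GUA (Val): third position 4-fold.
Codon 4 CAC (His): third position 2-fold.
Codon 5 CCU (Pro): third position 4-fold.
Codon 6 UCC (Ser): third position 4-fold.
Codon 7 GCC (Ala): third position 4-fold.
Codon 8 CUU (Leu): third position 4-fold.
Codon 9 CUC (Leu): third position 4-fold.
Four-fold degenerate third positions: 7.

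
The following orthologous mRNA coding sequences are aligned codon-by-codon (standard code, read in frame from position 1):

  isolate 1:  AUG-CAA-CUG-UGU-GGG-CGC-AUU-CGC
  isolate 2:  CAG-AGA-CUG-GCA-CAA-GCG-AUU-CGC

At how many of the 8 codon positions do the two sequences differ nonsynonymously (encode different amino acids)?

5

Codon 1: AUG Met / CAG Gln — nonsynonymous.
Codon 2: CAA Gln / AGA Arg — nonsynonymous.
Codon 3: CUG Leu / CUG Leu — identical.
Codon 4: UGU Cys / GCA Ala — nonsynonymous.
Codon 5: GGG Gly / CAA Gln — nonsynonymous.
Codon 6: CGC Arg / GCG Ala — nonsynonymous.
Codon 7: AUU Ile / AUU Ile — identical.
Codon 8: CGC Arg / CGC Arg — identical.
Nonsynonymous differences: 5.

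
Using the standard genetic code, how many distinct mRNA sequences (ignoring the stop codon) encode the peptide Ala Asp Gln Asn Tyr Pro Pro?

1024

Ala: 4 codons.
Asp: 2 codons.
Gln: 2 codons.
Asn: 2 codons.
Tyr: 2 codons.
Pro: 4 codons.
Pro: 4 codons.
4 × 2 × 2 × 2 × 2 × 4 × 4 = 1024.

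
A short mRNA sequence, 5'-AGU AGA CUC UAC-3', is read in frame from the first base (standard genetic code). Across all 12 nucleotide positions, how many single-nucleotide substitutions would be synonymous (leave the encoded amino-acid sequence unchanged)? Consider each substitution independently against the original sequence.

7

Codon 1 (AGU, Ser): 1 synonymous substitution.
Codon 2 (AGA, Arg): 2 synonymous substitutions.
Codon 3 (CUC, Leu): 3 synonymous substitutions.
Codon 4 (UAC, Tyr): 1 synonymous substitution.
Total: 1 + 2 + 3 + 1 = 7.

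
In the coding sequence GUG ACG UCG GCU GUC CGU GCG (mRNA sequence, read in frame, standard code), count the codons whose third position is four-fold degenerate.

Codon 1 GUG (Val): third position 4-fold.
Codon 2 ACG (Thr): third position 4-fold.
Codon 3 UCG (Ser): third position 4-fold.
Codon 4 GCU (Ala): third position 4-fold.
Codon 5 GUC (Val): third position 4-fold.
Codon 6 CGU (Arg): third position 4-fold.
Codon 7 GCG (Ala): third position 4-fold.
Four-fold degenerate third positions: 7.

7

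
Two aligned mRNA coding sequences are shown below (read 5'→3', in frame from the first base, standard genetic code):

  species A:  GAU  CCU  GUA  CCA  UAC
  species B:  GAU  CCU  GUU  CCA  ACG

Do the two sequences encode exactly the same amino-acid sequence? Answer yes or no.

Codon 1: GAU Asp / GAU Asp — identical.
Codon 2: CCU Pro / CCU Pro — identical.
Codon 3: GUA Val / GUU Val — synonymous.
Codon 4: CCA Pro / CCA Pro — identical.
Codon 5: UAC Tyr / ACG Thr — nonsynonymous.
Nonsynonymous differences: 1 → different protein.

no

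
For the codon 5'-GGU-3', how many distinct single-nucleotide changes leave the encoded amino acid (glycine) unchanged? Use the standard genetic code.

Position 1: none → 0 synonymous.
Position 2: none → 0 synonymous.
Position 3: GGC, GGA, GGG → 3 synonymous.
Total: 0 + 0 + 3 = 3.

3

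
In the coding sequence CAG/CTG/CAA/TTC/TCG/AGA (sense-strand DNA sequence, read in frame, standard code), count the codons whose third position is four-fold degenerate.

2

Codon 1 CAG (Gln): third position 2-fold.
Codon 2 CTG (Leu): third position 4-fold.
Codon 3 CAA (Gln): third position 2-fold.
Codon 4 TTC (Phe): third position 2-fold.
Codon 5 TCG (Ser): third position 4-fold.
Codon 6 AGA (Arg): third position 2-fold.
Four-fold degenerate third positions: 2.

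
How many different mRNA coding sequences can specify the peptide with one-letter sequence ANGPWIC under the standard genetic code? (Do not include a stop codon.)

Ala: 4 codons.
Asn: 2 codons.
Gly: 4 codons.
Pro: 4 codons.
Trp: 1 codon.
Ile: 3 codons.
Cys: 2 codons.
4 × 2 × 4 × 4 × 1 × 3 × 2 = 768.

768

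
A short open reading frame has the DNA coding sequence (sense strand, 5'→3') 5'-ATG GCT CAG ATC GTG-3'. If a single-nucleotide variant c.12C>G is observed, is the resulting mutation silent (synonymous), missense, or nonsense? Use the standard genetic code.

missense

Position 12 falls in codon 4: ATC → Ile.
After the substitution the codon is ATG → Met.
Ile ≠ Met, so this is a missense mutation.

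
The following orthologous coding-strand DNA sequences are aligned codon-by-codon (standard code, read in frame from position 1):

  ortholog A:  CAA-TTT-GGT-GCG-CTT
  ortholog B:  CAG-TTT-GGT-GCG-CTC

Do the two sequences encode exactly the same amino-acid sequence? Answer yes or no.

yes

Codon 1: CAA Gln / CAG Gln — synonymous.
Codon 2: TTT Phe / TTT Phe — identical.
Codon 3: GGT Gly / GGT Gly — identical.
Codon 4: GCG Ala / GCG Ala — identical.
Codon 5: CTT Leu / CTC Leu — synonymous.
Nonsynonymous differences: 0 → same protein.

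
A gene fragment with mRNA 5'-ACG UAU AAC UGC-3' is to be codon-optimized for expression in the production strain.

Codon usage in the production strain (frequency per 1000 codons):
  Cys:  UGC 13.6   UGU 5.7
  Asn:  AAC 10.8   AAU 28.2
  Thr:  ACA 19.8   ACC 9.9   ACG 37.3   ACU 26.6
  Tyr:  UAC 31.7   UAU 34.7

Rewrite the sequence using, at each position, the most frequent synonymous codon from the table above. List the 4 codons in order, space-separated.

ACG UAU AAU UGC

Codon 1 (Thr): best is ACG at 37.3.
Codon 2 (Tyr): best is UAU at 34.7.
Codon 3 (Asn): best is AAU at 28.2.
Codon 4 (Cys): best is UGC at 13.6.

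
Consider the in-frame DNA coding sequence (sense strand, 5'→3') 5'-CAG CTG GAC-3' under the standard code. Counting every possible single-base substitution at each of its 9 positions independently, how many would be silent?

6

Codon 1 (CAG, Gln): 1 synonymous substitution.
Codon 2 (CTG, Leu): 4 synonymous substitutions.
Codon 3 (GAC, Asp): 1 synonymous substitution.
Total: 1 + 4 + 1 = 6.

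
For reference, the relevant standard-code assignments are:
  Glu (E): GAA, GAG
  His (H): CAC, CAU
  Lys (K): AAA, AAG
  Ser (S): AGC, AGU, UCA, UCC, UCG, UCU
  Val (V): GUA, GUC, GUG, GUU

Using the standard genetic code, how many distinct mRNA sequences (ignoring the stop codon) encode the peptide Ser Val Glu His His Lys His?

Ser: 6 codons.
Val: 4 codons.
Glu: 2 codons.
His: 2 codons.
His: 2 codons.
Lys: 2 codons.
His: 2 codons.
6 × 4 × 2 × 2 × 2 × 2 × 2 = 768.

768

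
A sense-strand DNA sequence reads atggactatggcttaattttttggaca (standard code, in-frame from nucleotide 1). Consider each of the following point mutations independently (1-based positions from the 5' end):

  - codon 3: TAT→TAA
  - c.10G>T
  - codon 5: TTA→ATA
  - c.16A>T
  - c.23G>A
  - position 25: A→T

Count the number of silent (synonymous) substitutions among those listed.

Codon 3: TAT (Tyr) → TAA (Stop) — nonsense.
Codon 4: GGC (Gly) → TGC (Cys) — missense.
Codon 5: TTA (Leu) → ATA (Ile) — missense.
Codon 6: ATT (Ile) → TTT (Phe) — missense.
Codon 8: TGG (Trp) → TAG (Stop) — nonsense.
Codon 9: ACA (Thr) → TCA (Ser) — missense.
Synonymous: 0 of 6.

0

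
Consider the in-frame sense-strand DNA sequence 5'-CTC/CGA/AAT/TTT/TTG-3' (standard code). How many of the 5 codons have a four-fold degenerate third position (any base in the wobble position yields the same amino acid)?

Codon 1 CTC (Leu): third position 4-fold.
Codon 2 CGA (Arg): third position 4-fold.
Codon 3 AAT (Asn): third position 2-fold.
Codon 4 TTT (Phe): third position 2-fold.
Codon 5 TTG (Leu): third position 2-fold.
Four-fold degenerate third positions: 2.

2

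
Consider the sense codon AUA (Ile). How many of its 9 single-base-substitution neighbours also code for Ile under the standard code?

2

Position 1: none → 0 synonymous.
Position 2: none → 0 synonymous.
Position 3: AUU, AUC → 2 synonymous.
Total: 0 + 0 + 2 = 2.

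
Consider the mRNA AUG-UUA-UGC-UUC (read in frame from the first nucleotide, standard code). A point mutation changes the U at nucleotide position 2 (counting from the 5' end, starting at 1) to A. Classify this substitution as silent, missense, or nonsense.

Position 2 falls in codon 1: AUG → Met.
After the substitution the codon is AAG → Lys.
Met ≠ Lys, so this is a missense mutation.

missense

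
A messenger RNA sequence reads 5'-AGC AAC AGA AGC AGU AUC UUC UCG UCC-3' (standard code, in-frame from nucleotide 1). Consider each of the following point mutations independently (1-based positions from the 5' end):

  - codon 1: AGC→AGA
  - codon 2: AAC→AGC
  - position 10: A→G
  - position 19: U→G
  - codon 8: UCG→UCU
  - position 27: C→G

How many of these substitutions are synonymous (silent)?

2

Codon 1: AGC (Ser) → AGA (Arg) — missense.
Codon 2: AAC (Asn) → AGC (Ser) — missense.
Codon 4: AGC (Ser) → GGC (Gly) — missense.
Codon 7: UUC (Phe) → GUC (Val) — missense.
Codon 8: UCG (Ser) → UCU (Ser) — synonymous.
Codon 9: UCC (Ser) → UCG (Ser) — synonymous.
Synonymous: 2 of 6.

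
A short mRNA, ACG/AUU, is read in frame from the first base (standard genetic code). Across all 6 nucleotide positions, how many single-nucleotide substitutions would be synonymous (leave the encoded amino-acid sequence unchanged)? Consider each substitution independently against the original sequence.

Codon 1 (ACG, Thr): 3 synonymous substitutions.
Codon 2 (AUU, Ile): 2 synonymous substitutions.
Total: 3 + 2 = 5.

5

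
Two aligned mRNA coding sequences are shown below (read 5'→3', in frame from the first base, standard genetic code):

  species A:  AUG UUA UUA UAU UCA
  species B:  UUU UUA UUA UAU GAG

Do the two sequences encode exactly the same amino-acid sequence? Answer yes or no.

no

Codon 1: AUG Met / UUU Phe — nonsynonymous.
Codon 2: UUA Leu / UUA Leu — identical.
Codon 3: UUA Leu / UUA Leu — identical.
Codon 4: UAU Tyr / UAU Tyr — identical.
Codon 5: UCA Ser / GAG Glu — nonsynonymous.
Nonsynonymous differences: 2 → different protein.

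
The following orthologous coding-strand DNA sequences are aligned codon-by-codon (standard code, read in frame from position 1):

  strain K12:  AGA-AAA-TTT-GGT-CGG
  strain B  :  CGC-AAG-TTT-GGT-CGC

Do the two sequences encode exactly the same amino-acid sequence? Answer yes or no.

Codon 1: AGA Arg / CGC Arg — synonymous.
Codon 2: AAA Lys / AAG Lys — synonymous.
Codon 3: TTT Phe / TTT Phe — identical.
Codon 4: GGT Gly / GGT Gly — identical.
Codon 5: CGG Arg / CGC Arg — synonymous.
Nonsynonymous differences: 0 → same protein.

yes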